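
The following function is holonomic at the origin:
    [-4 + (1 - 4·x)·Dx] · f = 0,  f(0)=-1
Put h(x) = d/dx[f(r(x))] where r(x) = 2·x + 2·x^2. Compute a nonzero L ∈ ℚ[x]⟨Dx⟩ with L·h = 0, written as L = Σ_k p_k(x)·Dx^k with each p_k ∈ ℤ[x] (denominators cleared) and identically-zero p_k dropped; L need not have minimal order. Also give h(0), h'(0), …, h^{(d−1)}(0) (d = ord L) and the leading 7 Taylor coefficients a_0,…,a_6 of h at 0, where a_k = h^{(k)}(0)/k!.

f: a_k = -1, -4, -16, -64, -256, -1024, -4096, …
Substitute x→r, Dx→(1/r')Dx; clear ⇒ L₀.
h₀' ⇒ L via d/dx closure of L₀.
L = (18 + 48·x + 48·x^2) + (-1 + 6·x + 24·x^2 + 16·x^3)·Dx  (order 1).
h: a_k = -8, -144, -1920, -22784, -253440, -2706432, -28098560, …
ICs: h(0) = -8.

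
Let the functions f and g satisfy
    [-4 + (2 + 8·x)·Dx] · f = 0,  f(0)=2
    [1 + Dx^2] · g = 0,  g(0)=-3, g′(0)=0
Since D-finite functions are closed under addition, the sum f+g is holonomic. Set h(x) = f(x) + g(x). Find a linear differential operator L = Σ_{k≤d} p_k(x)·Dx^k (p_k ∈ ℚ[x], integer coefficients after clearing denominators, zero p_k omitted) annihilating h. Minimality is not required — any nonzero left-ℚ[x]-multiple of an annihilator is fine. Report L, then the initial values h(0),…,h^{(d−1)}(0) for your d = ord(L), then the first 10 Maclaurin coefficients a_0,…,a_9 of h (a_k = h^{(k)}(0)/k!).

f: a_k = 2, 4, -4, 8, -20, 56, -168, 528, -1716, 5720, …
g: a_k = -3, 0, 3/2, 0, -1/8, 0, 1/240, 0, -1/13440, 0, …
Sum ⇒ L₀ = lclm(L_f,L_g) in ℚ(x)⟨Dx⟩.
L = (-26 - 16·x - 32·x^2) + (-3 - 4·x + 48·x^2 + 64·x^3)·Dx + (-26 - 16·x - 32·x^2)·Dx^2 + (-3 - 4·x + 48·x^2 + 64·x^3)·Dx^3  (order 3).
h: a_k = -1, 4, -5/2, 8, -161/8, 56, -40319/240, 528, -23063041/13440, 5720, …
ICs: h(0) = -1, h′(0) = 4, h′′(0) = -5.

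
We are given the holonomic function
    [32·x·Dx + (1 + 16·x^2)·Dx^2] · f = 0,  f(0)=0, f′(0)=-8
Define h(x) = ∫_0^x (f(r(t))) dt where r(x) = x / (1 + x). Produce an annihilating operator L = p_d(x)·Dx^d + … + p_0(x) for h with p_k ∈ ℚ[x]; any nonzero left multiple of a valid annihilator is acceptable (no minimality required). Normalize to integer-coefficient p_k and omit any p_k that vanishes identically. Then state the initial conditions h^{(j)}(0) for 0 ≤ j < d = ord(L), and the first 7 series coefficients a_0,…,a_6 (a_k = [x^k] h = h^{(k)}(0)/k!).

L = (2 + 34·x)·Dx^2 + (1 + 2·x + 17·x^2)·Dx^3  (order 3).
h: a_k = 0, 0, -4, 8/3, 26/3, -24, -404/15, …
ICs: h(0) = 0, h′(0) = 0, h′′(0) = -8.

f: a_k = 0, -8, 0, 128/3, 0, -2048/5, 0, …
f∘r: x↦r, Dx↦Dx/r' in L_f ⇒ L₀.
∫: right-multiply L₀ by Dx.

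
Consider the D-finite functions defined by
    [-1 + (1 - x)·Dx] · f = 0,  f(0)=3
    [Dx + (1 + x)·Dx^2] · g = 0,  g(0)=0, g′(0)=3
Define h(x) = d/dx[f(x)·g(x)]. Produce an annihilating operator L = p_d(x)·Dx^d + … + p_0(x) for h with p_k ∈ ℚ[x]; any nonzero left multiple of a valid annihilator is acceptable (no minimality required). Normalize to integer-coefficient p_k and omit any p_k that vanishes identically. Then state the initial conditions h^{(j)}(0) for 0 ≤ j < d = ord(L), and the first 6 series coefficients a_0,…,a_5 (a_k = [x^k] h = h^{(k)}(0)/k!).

f: a_k = 3, 3, 3, 3, 3, 3, …
g: a_k = 0, 3, -3/2, 1, -3/4, 3/5, …
L₀ := L_f ⊗_s L_g (sym. prod.), ord ≤ 2.
Differentiate: ansatz ord ≤ ord L₀ ⇒ L.
L = 4 + (1 + 5·x)·Dx + (-1 + x^2)·Dx^2  (order 2).
h: a_k = 9, 9, 45/2, 21, 141/4, 333/10, …
ICs: h(0) = 9, h′(0) = 9.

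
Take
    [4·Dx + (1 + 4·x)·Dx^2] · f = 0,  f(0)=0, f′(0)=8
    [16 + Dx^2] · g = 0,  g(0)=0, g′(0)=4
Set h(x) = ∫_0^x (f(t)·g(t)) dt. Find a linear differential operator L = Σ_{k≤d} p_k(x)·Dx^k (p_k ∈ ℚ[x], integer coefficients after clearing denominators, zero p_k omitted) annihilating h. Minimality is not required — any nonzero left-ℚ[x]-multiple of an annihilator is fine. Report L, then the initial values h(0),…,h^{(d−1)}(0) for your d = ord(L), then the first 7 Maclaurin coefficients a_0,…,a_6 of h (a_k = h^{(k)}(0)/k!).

L = (-768 + 6144·x + 77824·x^2 + 262144·x^3 + 262144·x^4)·Dx + (256 + 5120·x + 24576·x^2 + 32768·x^3)·Dx^2 + (1280·x + 10752·x^2 + 32768·x^3 + 32768·x^4)·Dx^3 + (16 + 320·x + 1536·x^2 + 2048·x^3)·Dx^4 + (3 + 56·x + 368·x^2 + 1024·x^3 + 1024·x^4)·Dx^5  (order 5).
h: a_k = 0, 0, 0, 32/3, -16, 256/15, -512/9, …
ICs: h(0) = 0, h′(0) = 0, h′′(0) = 0, h′′′(0) = 64, h′′′′(0) = -384.

f: a_k = 0, 8, -16, 128/3, -128, 2048/5, -4096/3, …
g: a_k = 0, 4, 0, -32/3, 0, 128/15, 0, …
h₀=f·g: eliminate ⇒ L₀, order ≤ 2·2.
h=∫h₀ ⇒ L = L₀·Dx.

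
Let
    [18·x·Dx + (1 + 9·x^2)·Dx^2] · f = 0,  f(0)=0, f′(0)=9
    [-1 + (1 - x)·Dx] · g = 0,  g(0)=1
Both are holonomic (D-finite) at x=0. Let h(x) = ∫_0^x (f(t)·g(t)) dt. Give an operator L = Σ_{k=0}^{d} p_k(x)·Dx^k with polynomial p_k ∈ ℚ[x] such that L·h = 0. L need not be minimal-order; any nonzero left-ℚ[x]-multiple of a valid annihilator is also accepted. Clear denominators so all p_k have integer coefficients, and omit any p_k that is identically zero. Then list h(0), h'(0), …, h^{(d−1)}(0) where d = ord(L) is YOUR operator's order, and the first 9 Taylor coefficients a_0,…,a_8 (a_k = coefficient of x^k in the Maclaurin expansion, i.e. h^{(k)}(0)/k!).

f: a_k = 0, 9, 0, -27, 0, 729/5, 0, -6561/7, 0, …
g: a_k = 1, 1, 1, 1, 1, 1, 1, 1, 1, …
L₀ := L_f ⊗_s L_g (sym. prod.), ord ≤ 2.
h=∫h₀ ⇒ L = L₀·Dx.
L = 18·x·Dx + (2 - 18·x + 36·x^2)·Dx^2 + (-1 + x - 9·x^2 + 9·x^3)·Dx^3  (order 3).
h: a_k = 0, 0, 9/2, 3, -9/2, -18/5, 213/10, 639/35, -7083/70, …
ICs: h(0) = 0, h′(0) = 0, h′′(0) = 9.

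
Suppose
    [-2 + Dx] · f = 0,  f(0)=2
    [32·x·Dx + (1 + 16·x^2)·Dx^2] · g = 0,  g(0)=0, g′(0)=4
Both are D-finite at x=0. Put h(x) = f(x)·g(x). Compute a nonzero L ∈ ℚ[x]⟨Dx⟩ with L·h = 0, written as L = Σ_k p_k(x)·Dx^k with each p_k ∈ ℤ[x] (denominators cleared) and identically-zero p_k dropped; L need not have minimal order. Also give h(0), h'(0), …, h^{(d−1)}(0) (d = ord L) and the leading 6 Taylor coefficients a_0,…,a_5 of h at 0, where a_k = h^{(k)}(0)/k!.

f: a_k = 2, 4, 4, 8/3, 4/3, 8/15, …
g: a_k = 0, 4, 0, -64/3, 0, 1024/5, …
Sym-product of L_f,L_g gives L₀ (≤ ord 2).
L = (4 - 64·x + 64·x^2) + (-4 + 32·x - 64·x^2)·Dx + (1 + 16·x^2)·Dx^2  (order 2).
h: a_k = 0, 8, 16, -80/3, -224/3, 1648/5, …
ICs: h(0) = 0, h′(0) = 8.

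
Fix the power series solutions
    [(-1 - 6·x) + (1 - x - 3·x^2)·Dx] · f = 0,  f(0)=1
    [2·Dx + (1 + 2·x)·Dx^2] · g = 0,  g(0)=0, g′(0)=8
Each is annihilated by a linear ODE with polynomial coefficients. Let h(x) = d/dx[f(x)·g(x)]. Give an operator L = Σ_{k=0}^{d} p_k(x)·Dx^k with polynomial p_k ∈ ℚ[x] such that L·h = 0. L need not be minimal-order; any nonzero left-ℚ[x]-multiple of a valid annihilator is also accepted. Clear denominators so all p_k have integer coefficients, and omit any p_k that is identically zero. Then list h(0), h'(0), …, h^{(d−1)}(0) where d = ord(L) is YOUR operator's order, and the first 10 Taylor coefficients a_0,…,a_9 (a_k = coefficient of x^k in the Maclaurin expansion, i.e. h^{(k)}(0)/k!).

f: a_k = 1, 1, 4, 7, 19, 40, 97, 217, 508, 1159, …
g: a_k = 0, 8, -8, 32/3, -16, 128/5, -128/3, 512/7, -128, 2048/9, …
h₀=f·g: eliminate ⇒ L₀, order ≤ 1·2.
Differentiate: ansatz ord ≤ ord L₀ ⇒ L.
L = (26 + 108·x + 162·x^2) + (2 + 28·x + 117·x^2 + 126·x^3)·Dx + (-1 - 4·x + 2·x^2 + 21·x^3 + 18·x^4)·Dx^2  (order 2).
h: a_k = 8, 0, 104, 224/3, 2224/3, 4848/5, 23784/5, 290176/35, 1040296/35, 540176/9, …
ICs: h(0) = 8, h′(0) = 0.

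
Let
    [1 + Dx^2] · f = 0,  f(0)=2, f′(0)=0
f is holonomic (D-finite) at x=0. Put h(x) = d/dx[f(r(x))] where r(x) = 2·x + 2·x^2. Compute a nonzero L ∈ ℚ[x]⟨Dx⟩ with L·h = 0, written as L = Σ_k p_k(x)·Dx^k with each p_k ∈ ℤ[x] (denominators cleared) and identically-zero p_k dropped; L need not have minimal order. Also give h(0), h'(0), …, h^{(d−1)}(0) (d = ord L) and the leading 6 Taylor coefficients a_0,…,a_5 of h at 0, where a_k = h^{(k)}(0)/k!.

L = (16 + 32·x + 96·x^2 + 128·x^3 + 64·x^4) + (-6 - 12·x)·Dx + (1 + 4·x + 4·x^2)·Dx^2  (order 2).
h: a_k = 0, -8, -24, -32/3, 80/3, 704/15, …
ICs: h(0) = 0, h′(0) = -8.

f: a_k = 2, 0, -1, 0, 1/12, 0, …
L₀ from L_f via x↦r, Dx↦r'^{-1}Dx.
Derive L from L₀ (diff closure).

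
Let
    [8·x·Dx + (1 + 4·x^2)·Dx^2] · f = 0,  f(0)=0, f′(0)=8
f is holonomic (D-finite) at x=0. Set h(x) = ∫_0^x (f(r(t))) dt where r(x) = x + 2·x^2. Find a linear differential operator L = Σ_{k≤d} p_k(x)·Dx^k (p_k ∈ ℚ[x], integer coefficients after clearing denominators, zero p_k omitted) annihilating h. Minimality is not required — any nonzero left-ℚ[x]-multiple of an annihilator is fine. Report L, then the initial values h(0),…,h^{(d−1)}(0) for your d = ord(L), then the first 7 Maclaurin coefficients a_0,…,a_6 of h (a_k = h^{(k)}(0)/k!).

L = (-4 + 8·x + 64·x^2 + 192·x^3 + 192·x^4)·Dx^2 + (1 + 4·x + 4·x^2 + 32·x^3 + 80·x^4 + 64·x^5)·Dx^3  (order 3).
h: a_k = 0, 0, 4, 16/3, -8/3, -64/5, -256/15, …
ICs: h(0) = 0, h′(0) = 0, h′′(0) = 8.

f: a_k = 0, 8, 0, -32/3, 0, 128/5, 0, …
Substitute x→r, Dx→(1/r')Dx; clear ⇒ L₀.
h=∫h₀ ⇒ L = L₀·Dx.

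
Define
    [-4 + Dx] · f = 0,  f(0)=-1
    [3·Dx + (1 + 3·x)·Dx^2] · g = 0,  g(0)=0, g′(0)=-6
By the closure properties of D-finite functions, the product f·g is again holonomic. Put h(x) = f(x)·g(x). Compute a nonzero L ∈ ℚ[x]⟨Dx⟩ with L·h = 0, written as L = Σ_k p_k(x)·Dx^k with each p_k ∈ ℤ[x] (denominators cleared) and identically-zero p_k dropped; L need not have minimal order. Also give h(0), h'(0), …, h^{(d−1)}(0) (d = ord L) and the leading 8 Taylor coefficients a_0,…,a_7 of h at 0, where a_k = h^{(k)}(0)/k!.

f: a_k = -1, -4, -8, -32/3, -32/3, -128/15, -256/45, -1024/315, …
g: a_k = 0, -6, 9, -18, 81/2, -486/5, 243, -4374/7, …
f·g: L₀ = L_f ⊗_s L_g, ord ≤ 1·2.
L = (4 + 48·x) + (-5 - 24·x)·Dx + (1 + 3·x)·Dx^2  (order 2).
h: a_k = 0, 6, 15, 30, 47/2, 236/5, -31, 15518/105, …
ICs: h(0) = 0, h′(0) = 6.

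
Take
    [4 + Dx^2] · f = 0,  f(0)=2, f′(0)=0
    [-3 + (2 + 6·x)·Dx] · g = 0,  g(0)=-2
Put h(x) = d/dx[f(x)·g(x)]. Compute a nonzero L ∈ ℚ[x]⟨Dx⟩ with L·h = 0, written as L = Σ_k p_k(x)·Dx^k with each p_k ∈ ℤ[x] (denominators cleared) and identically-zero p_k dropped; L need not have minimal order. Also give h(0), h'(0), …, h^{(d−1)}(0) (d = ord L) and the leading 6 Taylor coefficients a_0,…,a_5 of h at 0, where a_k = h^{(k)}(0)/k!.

L = (1453 + 11712·x + 26784·x^2 + 27648·x^3 + 20736·x^4) + (132 - 756·x - 5184·x^2 - 5184·x^3)·Dx + (172 + 1416·x + 4428·x^2 + 6912·x^3 + 5184·x^4)·Dx^2  (order 2).
h: a_k = -6, 25, 63/4, 95/24, -5465/64, 435961/1920, …
ICs: h(0) = -6, h′(0) = 25.

f: a_k = 2, 0, -4, 0, 4/3, 0, …
g: a_k = -2, -3, 9/4, -27/8, 405/64, -1701/128, …
L₀ := L_f ⊗_s L_g (sym. prod.), ord ≤ 2.
Differentiate: ansatz ord ≤ ord L₀ ⇒ L.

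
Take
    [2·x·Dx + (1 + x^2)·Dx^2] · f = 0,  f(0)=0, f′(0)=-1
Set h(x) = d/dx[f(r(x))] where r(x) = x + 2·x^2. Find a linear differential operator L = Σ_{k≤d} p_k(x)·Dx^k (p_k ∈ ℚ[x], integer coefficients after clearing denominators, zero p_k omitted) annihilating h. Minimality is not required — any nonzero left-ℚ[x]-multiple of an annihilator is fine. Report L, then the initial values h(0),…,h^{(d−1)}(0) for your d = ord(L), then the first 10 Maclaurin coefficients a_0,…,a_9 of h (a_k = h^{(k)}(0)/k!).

L = (-4 + 2·x + 16·x^2 + 48·x^3 + 48·x^4) + (1 + 4·x + x^2 + 8·x^3 + 20·x^4 + 16·x^5)·Dx  (order 1).
h: a_k = -1, -4, 1, 8, 19, 4, -55, -112, -37, 316, …
ICs: h(0) = -1.

f: a_k = 0, -1, 0, 1/3, 0, -1/5, 0, 1/7, 0, -1/9, …
h₀=f(r): pull back L_f along r ⇒ L₀.
h₀' ⇒ L via d/dx closure of L₀.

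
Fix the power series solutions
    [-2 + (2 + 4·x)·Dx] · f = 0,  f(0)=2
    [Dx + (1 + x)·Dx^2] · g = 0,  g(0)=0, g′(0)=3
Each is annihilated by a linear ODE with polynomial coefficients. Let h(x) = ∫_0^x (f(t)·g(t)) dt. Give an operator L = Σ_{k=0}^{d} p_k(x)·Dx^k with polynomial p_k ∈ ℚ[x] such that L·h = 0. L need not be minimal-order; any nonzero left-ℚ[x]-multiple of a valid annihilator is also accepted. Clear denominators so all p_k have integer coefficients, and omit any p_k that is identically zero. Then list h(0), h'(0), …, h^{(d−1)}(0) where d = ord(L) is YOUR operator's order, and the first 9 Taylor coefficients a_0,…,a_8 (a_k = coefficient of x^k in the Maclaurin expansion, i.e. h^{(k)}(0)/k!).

L = (2 + x)·Dx + (-1 - 2·x)·Dx^2 + (1 + 5·x + 8·x^2 + 4·x^3)·Dx^3  (order 3).
h: a_k = 0, 0, 3, 1, -1, 1, -131/120, 363/280, -927/560, …
ICs: h(0) = 0, h′(0) = 0, h′′(0) = 6.

f: a_k = 2, 2, -1, 1, -5/4, 7/4, -21/8, 33/8, -429/64, …
g: a_k = 0, 3, -3/2, 1, -3/4, 3/5, -1/2, 3/7, -3/8, …
Product ⇒ symmetric product L₀, ord ≤ 2.
∫: right-multiply L₀ by Dx.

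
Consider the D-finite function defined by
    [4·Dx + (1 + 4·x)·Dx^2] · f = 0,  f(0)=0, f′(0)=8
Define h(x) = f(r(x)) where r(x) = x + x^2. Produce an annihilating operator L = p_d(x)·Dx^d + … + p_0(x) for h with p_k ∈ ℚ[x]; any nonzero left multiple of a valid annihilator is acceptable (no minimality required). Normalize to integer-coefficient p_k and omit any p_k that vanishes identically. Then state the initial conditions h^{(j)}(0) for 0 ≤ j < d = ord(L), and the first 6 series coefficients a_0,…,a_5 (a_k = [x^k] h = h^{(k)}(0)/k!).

f: a_k = 0, 8, -16, 128/3, -128, 2048/5, …
L₀ from L_f via x↦r, Dx↦r'^{-1}Dx.
L = 2·Dx + (1 + 2·x)·Dx^2  (order 2).
h: a_k = 0, 8, -8, 32/3, -16, 128/5, …
ICs: h(0) = 0, h′(0) = 8.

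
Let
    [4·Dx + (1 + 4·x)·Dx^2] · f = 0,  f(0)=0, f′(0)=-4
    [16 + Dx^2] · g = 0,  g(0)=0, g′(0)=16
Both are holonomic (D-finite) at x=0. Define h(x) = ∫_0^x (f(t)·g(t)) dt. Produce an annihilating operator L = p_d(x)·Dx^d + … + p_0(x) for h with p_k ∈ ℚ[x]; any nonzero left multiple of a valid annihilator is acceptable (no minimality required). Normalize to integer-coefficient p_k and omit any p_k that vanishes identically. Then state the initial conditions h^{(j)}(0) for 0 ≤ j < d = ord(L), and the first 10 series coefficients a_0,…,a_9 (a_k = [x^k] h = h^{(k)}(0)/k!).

L = (-768 + 6144·x + 77824·x^2 + 262144·x^3 + 262144·x^4)·Dx + (256 + 5120·x + 24576·x^2 + 32768·x^3)·Dx^2 + (1280·x + 10752·x^2 + 32768·x^3 + 32768·x^4)·Dx^3 + (16 + 320·x + 1536·x^2 + 2048·x^3)·Dx^4 + (3 + 56·x + 368·x^2 + 1024·x^3 + 1024·x^4)·Dx^5  (order 5).
h: a_k = 0, 0, 0, -64/3, 32, -512/15, 1024/9, -22528/63, 15872/15, -1851392/567, …
ICs: h(0) = 0, h′(0) = 0, h′′(0) = 0, h′′′(0) = -128, h′′′′(0) = 768.

f: a_k = 0, -4, 8, -64/3, 64, -1024/5, 2048/3, -16384/7, 8192, -262144/9, …
g: a_k = 0, 16, 0, -128/3, 0, 512/15, 0, -4096/315, 0, 8192/2835, …
f·g: L₀ = L_f ⊗_s L_g, ord ≤ 2·2.
Integrate: L := L₀·Dx.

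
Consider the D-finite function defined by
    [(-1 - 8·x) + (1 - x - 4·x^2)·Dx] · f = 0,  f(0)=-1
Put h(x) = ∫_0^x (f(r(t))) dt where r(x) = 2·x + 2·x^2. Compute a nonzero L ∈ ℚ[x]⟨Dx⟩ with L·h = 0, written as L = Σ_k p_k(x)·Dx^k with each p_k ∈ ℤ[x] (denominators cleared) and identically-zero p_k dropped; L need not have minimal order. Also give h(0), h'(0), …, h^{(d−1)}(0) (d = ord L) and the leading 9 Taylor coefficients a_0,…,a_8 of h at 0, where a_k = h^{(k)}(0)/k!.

f: a_k = -1, -1, -5, -9, -29, -65, -181, -441, -1165, …
Change of var in L_f (x↦r) gives L₀.
∫: right-multiply L₀ by Dx.
L = (2 + 36·x + 96·x^2 + 64·x^3)·Dx + (-1 + 2·x + 18·x^2 + 32·x^3 + 16·x^4)·Dx^2  (order 2).
h: a_k = 0, -1, -1, -22/3, -28, -140, -692, -24840/7, -18576, …
ICs: h(0) = 0, h′(0) = -1.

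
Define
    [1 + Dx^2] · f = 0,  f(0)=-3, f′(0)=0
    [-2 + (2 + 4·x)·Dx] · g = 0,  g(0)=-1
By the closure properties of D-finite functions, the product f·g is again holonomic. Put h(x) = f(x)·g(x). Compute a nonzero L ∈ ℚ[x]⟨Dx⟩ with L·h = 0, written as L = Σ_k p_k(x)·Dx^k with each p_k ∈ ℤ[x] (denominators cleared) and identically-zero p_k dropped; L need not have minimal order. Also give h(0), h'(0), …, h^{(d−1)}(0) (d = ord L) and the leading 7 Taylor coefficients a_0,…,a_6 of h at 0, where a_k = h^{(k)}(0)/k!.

L = (4 + 4·x + 4·x^2) + (-2 - 4·x)·Dx + (1 + 4·x + 4·x^2)·Dx^2  (order 2).
h: a_k = 3, 3, -3, 0, -1, 2, -46/15, …
ICs: h(0) = 3, h′(0) = 3.

f: a_k = -3, 0, 3/2, 0, -1/8, 0, 1/240, …
g: a_k = -1, -1, 1/2, -1/2, 5/8, -7/8, 21/16, …
f·g: L₀ = L_f ⊗_s L_g, ord ≤ 2·1.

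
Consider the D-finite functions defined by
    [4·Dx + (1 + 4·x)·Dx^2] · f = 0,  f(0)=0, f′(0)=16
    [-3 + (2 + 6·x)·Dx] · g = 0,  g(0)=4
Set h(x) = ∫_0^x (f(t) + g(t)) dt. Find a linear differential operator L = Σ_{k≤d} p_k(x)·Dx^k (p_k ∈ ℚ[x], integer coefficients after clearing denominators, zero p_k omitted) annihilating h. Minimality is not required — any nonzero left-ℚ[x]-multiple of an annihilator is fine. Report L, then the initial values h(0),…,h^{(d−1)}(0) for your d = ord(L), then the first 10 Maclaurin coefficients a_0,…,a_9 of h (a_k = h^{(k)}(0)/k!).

L = (84 + 144·x)·Dx^2 + (101 + 552·x + 720·x^2)·Dx^3 + (10 + 94·x + 288·x^2 + 288·x^3)·Dx^4  (order 4).
h: a_k = 0, 4, 11, -73/6, 1105/48, -8597/160, 270649/1920, -2143079/5376, 34059629/28672, -271250125/73728, …
ICs: h(0) = 0, h′(0) = 4, h′′(0) = 22, h′′′(0) = -73.

f: a_k = 0, 16, -32, 256/3, -256, 4096/5, -8192/3, 65536/7, -32768, 1048576/9, …
g: a_k = 4, 6, -9/2, 27/4, -405/32, 1701/64, -15309/256, 72171/512, -2814669/8192, 14073345/16384, …
h₀=f+g: left-lcm gives L₀, ord ≤ 3.
Integrate: L := L₀·Dx.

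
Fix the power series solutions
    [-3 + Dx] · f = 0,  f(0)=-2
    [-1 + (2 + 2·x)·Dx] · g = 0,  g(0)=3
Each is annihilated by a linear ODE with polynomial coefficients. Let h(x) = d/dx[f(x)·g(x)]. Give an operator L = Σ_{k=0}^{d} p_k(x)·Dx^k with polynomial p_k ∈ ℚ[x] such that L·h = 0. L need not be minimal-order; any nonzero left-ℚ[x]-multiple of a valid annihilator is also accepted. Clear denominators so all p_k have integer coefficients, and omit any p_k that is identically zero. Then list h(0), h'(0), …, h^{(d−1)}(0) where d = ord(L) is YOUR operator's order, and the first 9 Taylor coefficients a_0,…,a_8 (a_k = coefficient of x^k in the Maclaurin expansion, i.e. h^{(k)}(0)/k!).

L = (47 + 84·x + 36·x^2) + (-14 - 26·x - 12·x^2)·Dx  (order 1).
h: a_k = -21, -141/2, -927/8, -2001/16, -12831/128, -81567/1280, -171999/5120, -154269/10240, -6792957/1146880, …
ICs: h(0) = -21.

f: a_k = -2, -6, -9, -9, -27/4, -81/20, -81/40, -243/280, -729/2240, …
g: a_k = 3, 3/2, -3/8, 3/16, -15/128, 21/256, -63/1024, 99/2048, -1287/32768, …
L₀ := L_f ⊗_s L_g (sym. prod.), ord ≤ 1.
h₀' ⇒ L via d/dx closure of L₀.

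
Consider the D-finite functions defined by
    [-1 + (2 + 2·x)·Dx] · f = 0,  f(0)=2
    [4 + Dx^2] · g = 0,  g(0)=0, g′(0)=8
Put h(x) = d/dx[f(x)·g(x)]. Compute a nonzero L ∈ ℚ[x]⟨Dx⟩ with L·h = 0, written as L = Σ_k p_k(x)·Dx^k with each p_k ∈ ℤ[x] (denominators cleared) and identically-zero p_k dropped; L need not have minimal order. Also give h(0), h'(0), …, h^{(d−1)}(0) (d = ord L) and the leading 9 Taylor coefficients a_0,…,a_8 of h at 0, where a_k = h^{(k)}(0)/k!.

f: a_k = 2, 1, -1/4, 1/8, -5/64, 7/128, -21/512, 33/1024, -429/16384, …
g: a_k = 0, 8, 0, -16/3, 0, 16/15, 0, -32/315, 0, …
f·g: L₀ = L_f ⊗_s L_g, ord ≤ 1·2.
h₀' ⇒ L via d/dx closure of L₀.
L = (413 + 1344·x + 1696·x^2 + 1024·x^3 + 256·x^4) + (-52 - 180·x - 192·x^2 - 64·x^3)·Dx + (76 + 280·x + 396·x^2 + 256·x^3 + 64·x^4)·Dx^2  (order 2).
h: a_k = 16, 16, -38, -52/3, 341/24, 201/40, -7687/2880, -17/1008, -216983/645120, …
ICs: h(0) = 16, h′(0) = 16.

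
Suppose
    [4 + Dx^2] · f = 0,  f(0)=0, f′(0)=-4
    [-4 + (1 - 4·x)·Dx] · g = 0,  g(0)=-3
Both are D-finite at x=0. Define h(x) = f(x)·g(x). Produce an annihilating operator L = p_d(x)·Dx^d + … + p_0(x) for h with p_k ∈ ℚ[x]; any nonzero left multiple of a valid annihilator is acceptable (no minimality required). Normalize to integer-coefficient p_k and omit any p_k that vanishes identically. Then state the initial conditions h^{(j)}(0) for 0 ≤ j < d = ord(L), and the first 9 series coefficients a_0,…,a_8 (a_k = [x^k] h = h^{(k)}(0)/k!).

L = (-4 + 16·x) + 8·Dx + (-1 + 4·x)·Dx^2  (order 2).
h: a_k = 0, 12, 48, 184, 736, 14728/5, 58912/5, 4948592/105, 19794368/105, …
ICs: h(0) = 0, h′(0) = 12.

f: a_k = 0, -4, 0, 8/3, 0, -8/15, 0, 16/315, 0, …
g: a_k = -3, -12, -48, -192, -768, -3072, -12288, -49152, -196608, …
h₀=f·g: eliminate ⇒ L₀, order ≤ 2·1.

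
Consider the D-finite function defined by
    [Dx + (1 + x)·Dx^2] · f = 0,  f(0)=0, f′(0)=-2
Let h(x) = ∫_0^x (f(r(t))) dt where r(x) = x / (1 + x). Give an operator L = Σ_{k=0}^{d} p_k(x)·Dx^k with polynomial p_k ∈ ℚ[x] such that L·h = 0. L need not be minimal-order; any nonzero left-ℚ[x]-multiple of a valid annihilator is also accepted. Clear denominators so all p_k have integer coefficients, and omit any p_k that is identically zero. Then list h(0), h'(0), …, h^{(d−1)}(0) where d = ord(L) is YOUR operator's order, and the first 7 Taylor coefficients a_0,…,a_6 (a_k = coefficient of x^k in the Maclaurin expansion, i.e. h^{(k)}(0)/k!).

f: a_k = 0, -2, 1, -2/3, 1/2, -2/5, 1/3, …
h₀=f(r): pull back L_f along r ⇒ L₀.
h=∫₀ˣh₀: take L = L₀·Dx.
L = (3 + 4·x)·Dx^2 + (1 + 3·x + 2·x^2)·Dx^3  (order 3).
h: a_k = 0, 0, -1, 1, -7/6, 3/2, -31/15, …
ICs: h(0) = 0, h′(0) = 0, h′′(0) = -2.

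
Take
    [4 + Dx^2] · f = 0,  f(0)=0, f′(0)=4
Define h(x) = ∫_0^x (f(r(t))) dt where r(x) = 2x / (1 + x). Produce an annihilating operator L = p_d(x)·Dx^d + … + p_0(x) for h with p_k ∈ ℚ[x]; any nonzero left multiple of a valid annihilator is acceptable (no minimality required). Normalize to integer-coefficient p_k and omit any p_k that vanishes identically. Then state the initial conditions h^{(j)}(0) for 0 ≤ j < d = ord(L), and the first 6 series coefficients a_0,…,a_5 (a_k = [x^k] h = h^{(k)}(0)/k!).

L = 16·Dx + (2 + 6·x + 6·x^2 + 2·x^3)·Dx^2 + (1 + 4·x + 6·x^2 + 4·x^3 + x^4)·Dx^3  (order 3).
h: a_k = 0, 0, 4, -8/3, -10/3, 56/5, …
ICs: h(0) = 0, h′(0) = 0, h′′(0) = 8.

f: a_k = 0, 4, 0, -8/3, 0, 8/15, …
Substitute x→r, Dx→(1/r')Dx; clear ⇒ L₀.
∫: right-multiply L₀ by Dx.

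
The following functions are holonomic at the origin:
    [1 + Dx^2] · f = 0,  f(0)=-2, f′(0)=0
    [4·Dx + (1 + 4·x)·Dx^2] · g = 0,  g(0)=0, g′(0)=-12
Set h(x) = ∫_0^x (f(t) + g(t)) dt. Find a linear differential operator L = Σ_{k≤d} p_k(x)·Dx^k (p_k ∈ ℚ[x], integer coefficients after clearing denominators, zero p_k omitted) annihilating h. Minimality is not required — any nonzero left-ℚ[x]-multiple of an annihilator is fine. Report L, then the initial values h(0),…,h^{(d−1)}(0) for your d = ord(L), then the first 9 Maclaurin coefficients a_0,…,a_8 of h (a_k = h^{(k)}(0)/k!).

L = (388 + 32·x + 64·x^2)·Dx^2 + (33 + 140·x + 48·x^2 + 64·x^3)·Dx^3 + (388 + 32·x + 64·x^2)·Dx^4 + (33 + 140·x + 48·x^2 + 64·x^3)·Dx^5  (order 5).
h: a_k = 0, -2, -6, 25/3, -16, 2303/60, -512/5, 737281/2520, -6144/7, …
ICs: h(0) = 0, h′(0) = -2, h′′(0) = -12, h′′′(0) = 50, h′′′′(0) = -384.

f: a_k = -2, 0, 1, 0, -1/12, 0, 1/360, 0, -1/20160, …
g: a_k = 0, -12, 24, -64, 192, -3072/5, 2048, -49152/7, 24576, …
Sum ⇒ L₀ = lclm(L_f,L_g) in ℚ(x)⟨Dx⟩.
∫: right-multiply L₀ by Dx.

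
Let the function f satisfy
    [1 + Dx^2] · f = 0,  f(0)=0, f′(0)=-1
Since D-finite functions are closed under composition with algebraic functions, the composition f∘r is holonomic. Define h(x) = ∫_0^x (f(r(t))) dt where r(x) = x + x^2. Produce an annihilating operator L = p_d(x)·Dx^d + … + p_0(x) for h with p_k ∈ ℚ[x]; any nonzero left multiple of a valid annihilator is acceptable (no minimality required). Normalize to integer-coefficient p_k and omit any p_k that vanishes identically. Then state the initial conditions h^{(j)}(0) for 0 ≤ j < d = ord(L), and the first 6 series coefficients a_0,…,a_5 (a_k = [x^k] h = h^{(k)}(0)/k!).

L = (1 + 6·x + 12·x^2 + 8·x^3)·Dx - 2·Dx^2 + (1 + 2·x)·Dx^3  (order 3).
h: a_k = 0, 0, -1/2, -1/3, 1/24, 1/10, …
ICs: h(0) = 0, h′(0) = 0, h′′(0) = -1.

f: a_k = 0, -1, 0, 1/6, 0, -1/120, …
L₀ from L_f via x↦r, Dx↦r'^{-1}Dx.
∫: right-multiply L₀ by Dx.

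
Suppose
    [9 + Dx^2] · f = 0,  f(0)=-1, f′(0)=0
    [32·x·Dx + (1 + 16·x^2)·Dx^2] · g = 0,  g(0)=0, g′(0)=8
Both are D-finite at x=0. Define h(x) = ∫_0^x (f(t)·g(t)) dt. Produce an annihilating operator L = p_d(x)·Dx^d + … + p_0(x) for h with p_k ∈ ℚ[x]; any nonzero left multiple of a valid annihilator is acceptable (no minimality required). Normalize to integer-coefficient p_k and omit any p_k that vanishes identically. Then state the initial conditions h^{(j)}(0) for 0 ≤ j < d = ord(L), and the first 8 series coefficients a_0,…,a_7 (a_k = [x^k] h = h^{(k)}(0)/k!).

f: a_k = -1, 0, 9/2, 0, -27/8, 0, 81/80, 0, …
g: a_k = 0, 8, 0, -128/3, 0, 2048/5, 0, -32768/7, …
Product ⇒ symmetric product L₀, ord ≤ 4.
∫: right-multiply L₀ by Dx.
L = (16425 + 696384·x^2 + 2778624·x^4 + 11943936·x^6 + 47775744·x^8)·Dx + (23616·x + 543744·x^3 + 3981312·x^5 + 21233664·x^7)·Dx^2 + (2050 + 87168·x^2 + 470016·x^4 + 2654208·x^6 + 10616832·x^8)·Dx^3 + (2624·x + 60416·x^3 + 442368·x^5 + 2359296·x^7)·Dx^4 + (25 + 1088·x^2 + 17920·x^4 + 147456·x^6 + 589824·x^8)·Dx^5  (order 5).
h: a_k = 0, 0, -4, 0, 59/3, 0, -3143/30, 0, …
ICs: h(0) = 0, h′(0) = 0, h′′(0) = -8, h′′′(0) = 0, h′′′′(0) = 472.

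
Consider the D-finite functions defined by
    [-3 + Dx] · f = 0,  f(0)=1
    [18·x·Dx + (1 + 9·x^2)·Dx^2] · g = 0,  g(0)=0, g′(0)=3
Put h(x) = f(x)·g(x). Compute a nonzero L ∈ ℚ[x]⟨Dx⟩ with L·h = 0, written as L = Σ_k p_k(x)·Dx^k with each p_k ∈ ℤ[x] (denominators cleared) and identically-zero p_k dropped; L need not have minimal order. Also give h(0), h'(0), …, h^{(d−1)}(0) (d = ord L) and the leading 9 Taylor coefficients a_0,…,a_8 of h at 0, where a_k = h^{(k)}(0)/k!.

L = (9 - 54·x + 81·x^2) + (-6 + 18·x - 54·x^2)·Dx + (1 + 9·x^2)·Dx^2  (order 2).
h: a_k = 0, 3, 9, 9/2, -27/2, 729/40, 891/8, -67797/560, -82377/112, …
ICs: h(0) = 0, h′(0) = 3.

f: a_k = 1, 3, 9/2, 9/2, 27/8, 81/40, 81/80, 243/560, 729/4480, …
g: a_k = 0, 3, 0, -9, 0, 243/5, 0, -2187/7, 0, …
f·g: L₀ = L_f ⊗_s L_g, ord ≤ 1·2.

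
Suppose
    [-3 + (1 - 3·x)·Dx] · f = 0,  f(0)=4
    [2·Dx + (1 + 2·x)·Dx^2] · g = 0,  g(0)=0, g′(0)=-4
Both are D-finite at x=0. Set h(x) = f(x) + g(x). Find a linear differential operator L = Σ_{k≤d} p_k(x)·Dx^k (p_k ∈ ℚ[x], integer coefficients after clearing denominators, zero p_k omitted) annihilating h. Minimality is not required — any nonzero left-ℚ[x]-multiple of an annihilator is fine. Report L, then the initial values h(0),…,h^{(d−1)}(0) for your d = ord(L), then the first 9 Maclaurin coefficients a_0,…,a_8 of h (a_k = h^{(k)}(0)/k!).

L = (78 + 36·x)·Dx + (23 + 132·x + 72·x^2)·Dx^2 + (-4 + x + 27·x^2 + 18·x^3)·Dx^3  (order 3).
h: a_k = 4, 8, 40, 308/3, 332, 4796/5, 8812/3, 60980/7, 26308, …
ICs: h(0) = 4, h′(0) = 8, h′′(0) = 80.

f: a_k = 4, 12, 36, 108, 324, 972, 2916, 8748, 26244, …
g: a_k = 0, -4, 4, -16/3, 8, -64/5, 64/3, -256/7, 64, …
h₀=f+g: left-lcm gives L₀, ord ≤ 3.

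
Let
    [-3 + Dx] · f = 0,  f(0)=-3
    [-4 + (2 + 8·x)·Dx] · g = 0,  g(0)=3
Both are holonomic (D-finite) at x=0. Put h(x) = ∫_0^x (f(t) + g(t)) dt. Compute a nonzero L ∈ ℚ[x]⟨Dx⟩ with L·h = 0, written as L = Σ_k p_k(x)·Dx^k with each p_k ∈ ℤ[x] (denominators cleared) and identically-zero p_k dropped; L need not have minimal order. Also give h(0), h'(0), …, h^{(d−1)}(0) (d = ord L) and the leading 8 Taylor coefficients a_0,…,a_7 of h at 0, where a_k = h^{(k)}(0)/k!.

f: a_k = -3, -9, -27/2, -27/2, -81/8, -243/40, -243/80, -729/560, …
g: a_k = 3, 6, -6, 12, -30, 84, -252, 792, …
L₀ := lclm(L_f,L_g); ord L₀ ≤ 1+1.
Integrate: L := L₀·Dx.
L = (30 + 72·x)·Dx + (-13 - 72·x - 144·x^2)·Dx^2 + (1 + 16·x + 48·x^2)·Dx^3  (order 3).
h: a_k = 0, 0, -3/2, -13/2, -3/8, -321/40, 1039/80, -20403/560, …
ICs: h(0) = 0, h′(0) = 0, h′′(0) = -3.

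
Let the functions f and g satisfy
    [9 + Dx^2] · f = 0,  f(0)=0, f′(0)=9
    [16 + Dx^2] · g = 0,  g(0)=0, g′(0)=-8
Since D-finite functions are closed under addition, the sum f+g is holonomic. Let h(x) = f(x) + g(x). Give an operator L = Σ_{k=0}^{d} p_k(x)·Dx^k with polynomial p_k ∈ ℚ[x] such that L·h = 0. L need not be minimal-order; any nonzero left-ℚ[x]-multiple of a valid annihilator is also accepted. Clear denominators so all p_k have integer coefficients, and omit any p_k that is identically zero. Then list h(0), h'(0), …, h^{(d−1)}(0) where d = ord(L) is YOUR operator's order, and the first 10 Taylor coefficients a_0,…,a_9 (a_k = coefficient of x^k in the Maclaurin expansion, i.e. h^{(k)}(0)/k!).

L = 144 + 25·Dx^2 + Dx^4  (order 4).
h: a_k = 0, 1, 0, 47/6, 0, -1319/120, 0, 26207/5040, 0, -465239/362880, …
ICs: h(0) = 0, h′(0) = 1, h′′(0) = 0, h′′′(0) = 47.

f: a_k = 0, 9, 0, -27/2, 0, 243/40, 0, -729/560, 0, 729/4480, …
g: a_k = 0, -8, 0, 64/3, 0, -256/15, 0, 2048/315, 0, -4096/2835, …
h₀=f+g: left-lcm gives L₀, ord ≤ 4.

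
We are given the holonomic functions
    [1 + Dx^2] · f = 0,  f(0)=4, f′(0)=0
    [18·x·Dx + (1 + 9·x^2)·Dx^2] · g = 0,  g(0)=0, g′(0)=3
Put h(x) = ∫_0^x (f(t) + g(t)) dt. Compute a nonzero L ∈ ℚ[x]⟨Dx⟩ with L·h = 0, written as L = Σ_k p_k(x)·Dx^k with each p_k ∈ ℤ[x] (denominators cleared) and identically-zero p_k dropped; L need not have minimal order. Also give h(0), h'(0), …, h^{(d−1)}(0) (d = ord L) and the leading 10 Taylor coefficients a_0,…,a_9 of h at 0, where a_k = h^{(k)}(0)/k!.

L = (-1926·x + 17820·x^3 + 1458·x^5)·Dx^2 + (-17 + 351·x^2 + 4617·x^4 + 729·x^6)·Dx^3 + (-1926·x + 17820·x^3 + 1458·x^5)·Dx^4 + (-17 + 351·x^2 + 4617·x^4 + 729·x^6)·Dx^5  (order 5).
h: a_k = 0, 4, 3/2, -2/3, -9/4, 1/30, 81/10, -1/1260, -2187/56, 1/90720, …
ICs: h(0) = 0, h′(0) = 4, h′′(0) = 3, h′′′(0) = -4, h′′′′(0) = -54.

f: a_k = 4, 0, -2, 0, 1/6, 0, -1/180, 0, 1/10080, 0, …
g: a_k = 0, 3, 0, -9, 0, 243/5, 0, -2187/7, 0, 2187, …
h₀=f+g: left-lcm gives L₀, ord ≤ 4.
h=∫h₀ ⇒ L = L₀·Dx.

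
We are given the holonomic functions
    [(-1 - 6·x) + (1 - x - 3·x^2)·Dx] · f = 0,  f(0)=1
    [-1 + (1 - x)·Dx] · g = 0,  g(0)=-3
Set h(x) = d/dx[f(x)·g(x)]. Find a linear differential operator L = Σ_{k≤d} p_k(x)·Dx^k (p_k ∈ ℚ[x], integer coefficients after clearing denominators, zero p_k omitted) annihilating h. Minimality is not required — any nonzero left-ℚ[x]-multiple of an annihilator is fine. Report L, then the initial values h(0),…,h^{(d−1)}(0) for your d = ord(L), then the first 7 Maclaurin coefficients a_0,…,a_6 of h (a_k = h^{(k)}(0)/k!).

f: a_k = 1, 1, 4, 7, 19, 40, 97, …
g: a_k = -3, -3, -3, -3, -3, -3, -3, …
Product ⇒ symmetric product L₀, ord ≤ 1.
h=h₀': d/dx-closure on L₀ ⇒ L.
L = (12 + 6·x - 12·x^2 - 96·x^3 + 108·x^4) + (-2 + 21·x^2 - 16·x^3 - 30·x^4 + 27·x^5)·Dx  (order 1).
h: a_k = -6, -36, -117, -384, -1080, -3042, -8106, …
ICs: h(0) = -6.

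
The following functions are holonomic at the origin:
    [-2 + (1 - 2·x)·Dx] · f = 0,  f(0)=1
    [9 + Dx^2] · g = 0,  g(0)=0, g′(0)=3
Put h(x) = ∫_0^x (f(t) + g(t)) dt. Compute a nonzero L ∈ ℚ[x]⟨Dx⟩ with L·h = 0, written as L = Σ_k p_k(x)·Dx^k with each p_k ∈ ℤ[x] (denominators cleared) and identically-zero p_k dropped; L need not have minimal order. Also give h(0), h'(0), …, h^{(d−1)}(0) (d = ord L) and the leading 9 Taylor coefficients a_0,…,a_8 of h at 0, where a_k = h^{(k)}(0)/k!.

f: a_k = 1, 2, 4, 8, 16, 32, 64, 128, 256, …
g: a_k = 0, 3, 0, -9/2, 0, 81/40, 0, -243/560, 0, …
f+g: L₀ = lclm(L_f,L_g), ord ≤ 1+2.
h=∫h₀ ⇒ L = L₀·Dx.
L = (594 - 648·x + 648·x^2)·Dx + (-153 + 630·x - 972·x^2 + 648·x^3)·Dx^2 + (66 - 72·x + 72·x^2)·Dx^3 + (-17 + 70·x - 108·x^2 + 72·x^3)·Dx^4  (order 4).
h: a_k = 0, 1, 5/2, 4/3, 7/8, 16/5, 1361/240, 64/7, 71437/4480, …
ICs: h(0) = 0, h′(0) = 1, h′′(0) = 5, h′′′(0) = 8.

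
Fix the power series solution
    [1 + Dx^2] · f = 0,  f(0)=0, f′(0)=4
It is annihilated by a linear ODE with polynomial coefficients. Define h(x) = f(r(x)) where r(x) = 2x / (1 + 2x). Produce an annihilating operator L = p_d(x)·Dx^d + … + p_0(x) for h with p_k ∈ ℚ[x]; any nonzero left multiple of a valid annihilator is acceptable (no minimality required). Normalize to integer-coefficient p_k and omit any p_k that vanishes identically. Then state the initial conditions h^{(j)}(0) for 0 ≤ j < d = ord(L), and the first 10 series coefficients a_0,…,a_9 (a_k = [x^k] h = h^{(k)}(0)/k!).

f: a_k = 0, 4, 0, -2/3, 0, 1/30, 0, -1/1260, 0, 1/90720, …
Substitute x→r, Dx→(1/r')Dx; clear ⇒ L₀.
L = 4 + (4 + 24·x + 48·x^2 + 32·x^3)·Dx + (1 + 8·x + 24·x^2 + 32·x^3 + 16·x^4)·Dx^2  (order 2).
h: a_k = 0, 8, -16, 80/3, -32, 16/15, 160, -221792/315, 101824/45, -3586864/567, …
ICs: h(0) = 0, h′(0) = 8.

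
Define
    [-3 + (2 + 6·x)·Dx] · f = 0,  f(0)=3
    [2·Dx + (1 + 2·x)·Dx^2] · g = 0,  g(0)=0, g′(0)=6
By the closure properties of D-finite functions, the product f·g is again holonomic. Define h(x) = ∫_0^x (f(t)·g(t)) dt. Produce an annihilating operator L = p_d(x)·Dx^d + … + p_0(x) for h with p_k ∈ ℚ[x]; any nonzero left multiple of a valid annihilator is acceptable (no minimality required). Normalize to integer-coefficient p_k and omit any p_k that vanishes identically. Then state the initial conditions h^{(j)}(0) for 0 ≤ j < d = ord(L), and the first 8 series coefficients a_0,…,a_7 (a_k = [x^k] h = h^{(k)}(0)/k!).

L = (15 + 18·x)·Dx + (-4 - 12·x)·Dx^2 + (4 + 32·x + 84·x^2 + 72·x^3)·Dx^3  (order 3).
h: a_k = 0, 0, 9, 3, -93/16, 81/8, -11811/640, 158691/4480, …
ICs: h(0) = 0, h′(0) = 0, h′′(0) = 18.

f: a_k = 3, 9/2, -27/8, 81/16, -1215/128, 5103/256, -45927/1024, 216513/2048, …
g: a_k = 0, 6, -6, 8, -12, 96/5, -32, 384/7, …
Sym-product of L_f,L_g gives L₀ (≤ ord 2).
∫: right-multiply L₀ by Dx.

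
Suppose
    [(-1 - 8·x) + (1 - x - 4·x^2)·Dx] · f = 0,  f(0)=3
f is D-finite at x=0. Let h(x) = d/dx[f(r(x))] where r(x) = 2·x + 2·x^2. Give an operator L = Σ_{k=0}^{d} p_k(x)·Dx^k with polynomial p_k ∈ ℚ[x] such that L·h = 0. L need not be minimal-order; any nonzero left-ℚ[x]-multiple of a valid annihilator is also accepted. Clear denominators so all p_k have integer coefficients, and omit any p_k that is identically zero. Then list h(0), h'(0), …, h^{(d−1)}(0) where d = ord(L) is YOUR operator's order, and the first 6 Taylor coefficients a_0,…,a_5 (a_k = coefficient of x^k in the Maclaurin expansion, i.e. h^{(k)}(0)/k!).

L = (22 + 204·x + 1260·x^2 + 4672·x^3 + 8736·x^4 + 7680·x^5 + 2560·x^6) + (-1 - 16·x + 6·x^2 + 420·x^3 + 1520·x^4 + 2400·x^5 + 1792·x^6 + 512·x^7)·Dx  (order 1).
h: a_k = 6, 132, 1008, 8400, 62280, 447120, …
ICs: h(0) = 6.

f: a_k = 3, 3, 15, 27, 87, 195, …
L₀ from L_f via x↦r, Dx↦r'^{-1}Dx.
h=h₀': d/dx-closure on L₀ ⇒ L.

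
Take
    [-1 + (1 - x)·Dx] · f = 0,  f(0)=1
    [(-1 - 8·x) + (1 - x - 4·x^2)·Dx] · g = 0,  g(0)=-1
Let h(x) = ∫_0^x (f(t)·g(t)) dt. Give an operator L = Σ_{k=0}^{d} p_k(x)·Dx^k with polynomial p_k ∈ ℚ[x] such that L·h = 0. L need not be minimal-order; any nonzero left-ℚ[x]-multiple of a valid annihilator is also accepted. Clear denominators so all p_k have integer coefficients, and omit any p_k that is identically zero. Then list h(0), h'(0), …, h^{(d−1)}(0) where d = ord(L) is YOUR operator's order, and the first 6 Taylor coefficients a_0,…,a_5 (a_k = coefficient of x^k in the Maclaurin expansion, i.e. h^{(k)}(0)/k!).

f: a_k = 1, 1, 1, 1, 1, 1, …
g: a_k = -1, -1, -5, -9, -29, -65, …
f·g: L₀ = L_f ⊗_s L_g, ord ≤ 1·1.
∫: right-multiply L₀ by Dx.
L = (-2 - 6·x + 12·x^2)·Dx + (1 - 2·x - 3·x^2 + 4·x^3)·Dx^2  (order 2).
h: a_k = 0, -1, -1, -7/3, -4, -9, …
ICs: h(0) = 0, h′(0) = -1.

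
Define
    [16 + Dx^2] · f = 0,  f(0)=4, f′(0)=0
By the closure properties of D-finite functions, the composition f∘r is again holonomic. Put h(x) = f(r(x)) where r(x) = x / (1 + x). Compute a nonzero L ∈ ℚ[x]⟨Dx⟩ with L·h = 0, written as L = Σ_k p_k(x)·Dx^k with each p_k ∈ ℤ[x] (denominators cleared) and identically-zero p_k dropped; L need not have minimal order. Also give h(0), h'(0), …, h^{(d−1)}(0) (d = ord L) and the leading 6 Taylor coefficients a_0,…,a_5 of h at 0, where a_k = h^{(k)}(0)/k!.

f: a_k = 4, 0, -32, 0, 128/3, 0, …
Change of var in L_f (x↦r) gives L₀.
L = 16 + (2 + 6·x + 6·x^2 + 2·x^3)·Dx + (1 + 4·x + 6·x^2 + 4·x^3 + x^4)·Dx^2  (order 2).
h: a_k = 4, 0, -32, 64, -160/3, -128/3, …
ICs: h(0) = 4, h′(0) = 0.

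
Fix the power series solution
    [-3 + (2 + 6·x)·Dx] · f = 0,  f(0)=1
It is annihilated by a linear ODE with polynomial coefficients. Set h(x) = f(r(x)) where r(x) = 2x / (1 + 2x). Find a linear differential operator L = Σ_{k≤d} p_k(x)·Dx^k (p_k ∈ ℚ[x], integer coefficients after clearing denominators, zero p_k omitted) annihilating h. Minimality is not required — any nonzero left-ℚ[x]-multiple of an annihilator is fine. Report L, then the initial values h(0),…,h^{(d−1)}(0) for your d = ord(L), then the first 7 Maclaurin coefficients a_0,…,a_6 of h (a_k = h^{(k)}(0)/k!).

L = -3 + (1 + 10·x + 16·x^2)·Dx  (order 1).
h: a_k = 1, 3, -21/2, 87/2, -1677/8, 9069/8, -106305/16, …
ICs: h(0) = 1.

f: a_k = 1, 3/2, -9/8, 27/16, -405/128, 1701/256, -15309/1024, …
Change of var in L_f (x↦r) gives L₀.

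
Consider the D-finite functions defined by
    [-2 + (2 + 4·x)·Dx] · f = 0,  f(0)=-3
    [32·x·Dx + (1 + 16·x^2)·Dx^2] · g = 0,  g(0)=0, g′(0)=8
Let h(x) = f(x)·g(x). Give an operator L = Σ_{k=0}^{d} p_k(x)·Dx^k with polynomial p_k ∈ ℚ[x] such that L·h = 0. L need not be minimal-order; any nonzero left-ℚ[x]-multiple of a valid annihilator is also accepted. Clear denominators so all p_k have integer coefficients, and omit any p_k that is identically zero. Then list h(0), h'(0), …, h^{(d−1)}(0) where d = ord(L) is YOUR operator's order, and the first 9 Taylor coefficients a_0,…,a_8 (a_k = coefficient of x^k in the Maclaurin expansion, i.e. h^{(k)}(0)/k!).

f: a_k = -3, -3, 3/2, -3/2, 15/8, -21/8, 63/16, -99/16, 1287/128, …
g: a_k = 0, 8, 0, -128/3, 0, 2048/5, 0, -32768/7, 0, …
h₀=f·g: eliminate ⇒ L₀, order ≤ 1·2.
L = (3 - 32·x - 16·x^2) + (-2 + 28·x + 96·x^2 + 64·x^3)·Dx + (1 + 4·x + 20·x^2 + 64·x^3 + 64·x^4)·Dx^2  (order 2).
h: a_k = 0, -24, -24, 140, 116, -6389/5, -5929/5, 1022653/70, 944407/70, …
ICs: h(0) = 0, h′(0) = -24.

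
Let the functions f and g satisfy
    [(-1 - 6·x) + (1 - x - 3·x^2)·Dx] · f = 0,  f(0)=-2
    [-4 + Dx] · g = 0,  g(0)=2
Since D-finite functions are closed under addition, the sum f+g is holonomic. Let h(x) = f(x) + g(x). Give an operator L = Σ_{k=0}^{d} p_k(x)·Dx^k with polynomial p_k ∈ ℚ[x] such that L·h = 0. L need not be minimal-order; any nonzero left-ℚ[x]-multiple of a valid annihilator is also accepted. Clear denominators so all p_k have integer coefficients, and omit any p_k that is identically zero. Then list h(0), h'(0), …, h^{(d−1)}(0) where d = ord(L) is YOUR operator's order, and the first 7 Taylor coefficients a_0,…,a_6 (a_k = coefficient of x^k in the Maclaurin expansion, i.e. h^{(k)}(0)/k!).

f: a_k = -2, -2, -8, -14, -38, -80, -194, …
g: a_k = 2, 8, 16, 64/3, 64/3, 256/15, 512/45, …
Sum ⇒ L₀ = lclm(L_f,L_g) in ℚ(x)⟨Dx⟩.
L = (-16 + 8·x - 360·x^2 - 288·x^3) + (-8 + 50·x + 134·x^2 - 96·x^3 - 144·x^4)·Dx + (3 - 13·x - 11·x^2 + 42·x^3 + 36·x^4)·Dx^2  (order 2).
h: a_k = 0, 6, 8, 22/3, -50/3, -944/15, -8218/45, …
ICs: h(0) = 0, h′(0) = 6.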